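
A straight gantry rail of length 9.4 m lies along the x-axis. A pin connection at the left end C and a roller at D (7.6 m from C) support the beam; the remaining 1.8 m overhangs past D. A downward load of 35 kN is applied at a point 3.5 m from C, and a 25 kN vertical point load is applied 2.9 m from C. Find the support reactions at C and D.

C_x = 0, C_y = 34.34 kN, D_y = 25.66 kN

ΣM about C: D_y·7.6 − 35·3.5 − 25·2.9 = 0 → D_y = 195/7.6 = 25.6579 ≈ 25.66 kN.
ΣF_y = 0: C_y + 25.6579 − 35 − 25 = 0 → C_y = 34.34 kN.
ΣF_x = 0: no horizontal applied forces, so C_x = 0.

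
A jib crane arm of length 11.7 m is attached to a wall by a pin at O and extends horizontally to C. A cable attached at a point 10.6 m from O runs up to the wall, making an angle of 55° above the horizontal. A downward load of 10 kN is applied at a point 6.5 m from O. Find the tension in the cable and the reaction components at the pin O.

ΣM about O: T·sin55°·10.6 − 10·6.5 = 0 → T = 65/(10.6·0.819152) = 7.48588 ≈ 7.486 kN.
ΣF_x = 0: O_x − T·cos55° = 0 → O_x = 7.48588 × 0.573576 = 4.294 kN.
ΣF_y = 0: O_y + T·sin55° − 10 = 0 → O_y = 10 − 7.48588 × 0.819152 = 3.868 kN.

T = 7.486 kN, O_x = 4.294 kN, O_y = 3.868 kN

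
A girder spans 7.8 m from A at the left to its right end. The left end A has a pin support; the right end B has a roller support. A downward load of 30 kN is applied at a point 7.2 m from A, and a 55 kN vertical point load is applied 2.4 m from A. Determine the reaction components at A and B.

ΣM about A: B_y·7.8 − 30·7.2 − 55·2.4 = 0 → B_y = 348/7.8 = 44.6154 ≈ 44.62 kN.
ΣF_y = 0: A_y + 44.6154 − 30 − 55 = 0 → A_y = 40.38 kN.
ΣF_x = 0: no horizontal applied forces, so A_x = 0.

A_x = 0, A_y = 40.38 kN, B_y = 44.62 kN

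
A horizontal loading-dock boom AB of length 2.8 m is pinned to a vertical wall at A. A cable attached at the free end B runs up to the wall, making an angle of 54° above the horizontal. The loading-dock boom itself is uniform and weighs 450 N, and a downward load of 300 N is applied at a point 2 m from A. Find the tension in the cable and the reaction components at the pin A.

T = 543.0 N, A_x = 319.2 N, A_y = 310.7 N

ΣM about A: T·sin54°·2.8 − 450·1.4 − 300·2 = 0 → T = 1230/(2.8·0.809017) = 542.987 ≈ 543.0 N.
ΣF_x = 0: A_x − T·cos54° = 0 → A_x = 542.987 × 0.587785 = 319.2 N.
ΣF_y = 0: A_y + T·sin54° − 450 − 300 = 0 → A_y = 750 − 542.987 × 0.809017 = 310.7 N.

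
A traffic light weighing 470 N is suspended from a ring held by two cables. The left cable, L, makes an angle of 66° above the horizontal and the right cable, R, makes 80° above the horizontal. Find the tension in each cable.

T_L = 146.0 N, T_R = 341.9 N

ΣF_x = 0: −T_L·cos66° + T_R·cos80° = 0 → T_R = 2.3423·T_L.
ΣF_y = 0: T_L·sin66° + T_R·sin80° = 470.
Substitute: T_L·(0.913545 + 2.3423·0.984808) = 470 → T_L = 145.951 ≈ 146.0 N.
Then T_R = 2.3423 × 145.951 = 341.9 N.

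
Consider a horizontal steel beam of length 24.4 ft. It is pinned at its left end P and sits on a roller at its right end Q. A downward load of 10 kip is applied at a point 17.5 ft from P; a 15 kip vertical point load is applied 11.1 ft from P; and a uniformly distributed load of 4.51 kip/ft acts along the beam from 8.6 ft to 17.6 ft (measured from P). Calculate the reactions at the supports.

Resultant of the distributed load: 4.51 × 9 = 40.59 kip at 13.1 ft from P.
Taking moments about P: Q_y·24.4 − 10·17.5 − 15·11.1 − (4.51·9)·13.1 = 0 → Q_y = 873.229/24.4 = 35.7881 ≈ 35.79 kip.
ΣF_y = 0: P_y + 35.7881 − 10 − 15 − 4.51·9 = 0 → P_y = 29.80 kip.
ΣF_x = 0: no horizontal applied forces, so P_x = 0.

P_x = 0, P_y = 29.80 kip, Q_y = 35.79 kip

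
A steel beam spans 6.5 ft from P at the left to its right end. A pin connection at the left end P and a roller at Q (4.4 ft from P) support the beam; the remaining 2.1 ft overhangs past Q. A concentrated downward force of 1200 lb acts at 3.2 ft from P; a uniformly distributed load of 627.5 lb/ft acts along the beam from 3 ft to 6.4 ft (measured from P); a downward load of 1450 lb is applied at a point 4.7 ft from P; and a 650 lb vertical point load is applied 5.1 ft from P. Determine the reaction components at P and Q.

P_x = 0, P_y = -20.47 lb, Q_y = 5454 lb

Resultant of the distributed load: 627.5 × 3.4 = 2133.5 lb at 4.7 ft from P.
Taking moments about P: Q_y·4.4 − 1200·3.2 − (627.5·3.4)·4.7 − 1450·4.7 − 650·5.1 = 0 → Q_y = 23997.45/4.4 = 5453.97 ≈ 5454 lb.
ΣF_y = 0: P_y + 5453.97 − 1200 − 627.5·3.4 − 1450 − 650 = 0 → P_y = -20.47 lb.
ΣF_x = 0: no horizontal applied forces, so P_x = 0.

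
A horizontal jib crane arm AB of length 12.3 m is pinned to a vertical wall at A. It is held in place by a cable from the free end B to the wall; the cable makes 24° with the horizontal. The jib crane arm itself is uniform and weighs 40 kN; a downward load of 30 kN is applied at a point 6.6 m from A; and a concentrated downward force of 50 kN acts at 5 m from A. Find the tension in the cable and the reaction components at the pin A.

ΣM about A: T·sin24°·12.3 − 40·6.15 − 30·6.6 − 50·5 = 0 → T = 694/(12.3·0.406737) = 138.721 ≈ 138.7 kN.
ΣF_x = 0: A_x − T·cos24° = 0 → A_x = 138.721 × 0.913545 = 126.7 kN.
ΣF_y = 0: A_y + T·sin24° − 40 − 30 − 50 = 0 → A_y = 120 − 138.721 × 0.406737 = 63.58 kN.

T = 138.7 kN, A_x = 126.7 kN, A_y = 63.58 kN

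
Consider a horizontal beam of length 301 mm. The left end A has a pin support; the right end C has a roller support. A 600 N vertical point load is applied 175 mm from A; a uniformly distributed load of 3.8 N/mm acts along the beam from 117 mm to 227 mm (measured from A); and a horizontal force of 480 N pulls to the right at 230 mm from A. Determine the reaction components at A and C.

A_x = -480.0 N, A_y = 430.3 N, C_y = 587.7 N

Resultant of the distributed load: 3.8 × 110 = 418 N at 172 mm from A.
ΣM about A: C_y·301 − 600·175 − (3.8·110)·172 = 0 → C_y = 176896/301 = 587.694 ≈ 587.7 N.
ΣF_y = 0: A_y + 587.694 − 600 − 3.8·110 = 0 → A_y = 430.3 N.
ΣF_x = 0: A_x + 480 = 0 → A_x = -480.0 N.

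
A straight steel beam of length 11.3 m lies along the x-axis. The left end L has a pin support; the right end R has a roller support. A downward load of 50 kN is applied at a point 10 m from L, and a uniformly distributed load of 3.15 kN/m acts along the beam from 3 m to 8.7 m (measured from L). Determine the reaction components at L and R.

Resultant of the distributed load: 3.15 × 5.7 = 17.955 kN at 5.85 m from L.
Moments about L: R_y·11.3 − 50·10 − (3.15·5.7)·5.85 = 0 → R_y = 605.03675/11.3 = 53.5431 ≈ 53.54 kN.
ΣF_y = 0: L_y + 53.5431 − 50 − 3.15·5.7 = 0 → L_y = 14.41 kN.
ΣF_x = 0: no horizontal applied forces, so L_x = 0.

L_x = 0, L_y = 14.41 kN, R_y = 53.54 kN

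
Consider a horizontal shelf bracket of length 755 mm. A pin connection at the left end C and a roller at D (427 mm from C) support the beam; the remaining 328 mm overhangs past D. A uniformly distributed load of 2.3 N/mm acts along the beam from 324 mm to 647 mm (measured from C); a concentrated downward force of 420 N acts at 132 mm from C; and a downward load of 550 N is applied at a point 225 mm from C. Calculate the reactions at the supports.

Resultant of the distributed load: 2.3 × 323 = 742.9 N at 485.5 mm from C.
Moments about C: D_y·427 − (2.3·323)·485.5 − 420·132 − 550·225 = 0 → D_y = 539867.95/427 = 1264.33 ≈ 1264 N.
ΣF_y = 0: C_y + 1264.33 − 2.3·323 − 420 − 550 = 0 → C_y = 448.6 N.
ΣF_x = 0: no horizontal applied forces, so C_x = 0.

C_x = 0, C_y = 448.6 N, D_y = 1264 N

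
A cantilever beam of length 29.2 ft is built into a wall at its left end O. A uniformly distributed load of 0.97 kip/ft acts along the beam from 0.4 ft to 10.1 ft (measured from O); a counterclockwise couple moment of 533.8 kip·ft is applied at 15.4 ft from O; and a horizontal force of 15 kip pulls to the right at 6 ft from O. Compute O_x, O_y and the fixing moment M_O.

O_x = -15.00 kip, O_y = 9.409 kip, M_O = -484.4 kip·ft

Resultant of the distributed load: 0.97 × 9.7 = 9.409 kip at 5.25 ft from O.
ΣF_x = 0: O_x + 15 = 0 → O_x = -15.00 kip.
ΣF_y = 0: O_y − 0.97·9.7 = 0 → O_y = 9.409 kip.
ΣM about O: M_O − (0.97·9.7)·5.25 + 533.8 = 0 → M_O = -484.4 kip·ft.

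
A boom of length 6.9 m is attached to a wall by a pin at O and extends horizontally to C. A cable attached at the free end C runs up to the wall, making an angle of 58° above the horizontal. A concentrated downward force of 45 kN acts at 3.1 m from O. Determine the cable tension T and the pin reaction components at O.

ΣM about O: T·sin58°·6.9 − 45·3.1 = 0 → T = 139.5/(6.9·0.848048) = 23.8399 ≈ 23.84 kN.
ΣF_x = 0: O_x − T·cos58° = 0 → O_x = 23.8399 × 0.529919 = 12.63 kN.
ΣF_y = 0: O_y + T·sin58° − 45 = 0 → O_y = 45 − 23.8399 × 0.848048 = 24.78 kN.

T = 23.84 kN, O_x = 12.63 kN, O_y = 24.78 kN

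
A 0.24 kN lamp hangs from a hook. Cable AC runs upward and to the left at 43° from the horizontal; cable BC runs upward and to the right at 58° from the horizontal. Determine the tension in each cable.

T_AC = 0.1296 kN, T_BC = 0.1788 kN

ΣF_x = 0: −T_AC·cos43° + T_BC·cos58° = 0 → T_BC = 1.38012·T_AC.
ΣF_y = 0: T_AC·sin43° + T_BC·sin58° = 0.24.
Substitute: T_AC·(0.681998 + 1.38012·0.848048) = 0.24 → T_AC = 0.129561 ≈ 0.1296 kN.
Then T_BC = 1.38012 × 0.129561 = 0.1788 kN.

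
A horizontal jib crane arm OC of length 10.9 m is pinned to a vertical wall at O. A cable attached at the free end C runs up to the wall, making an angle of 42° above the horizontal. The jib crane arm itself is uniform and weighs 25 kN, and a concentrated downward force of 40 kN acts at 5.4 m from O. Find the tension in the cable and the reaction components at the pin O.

ΣM about O: T·sin42°·10.9 − 25·5.45 − 40·5.4 = 0 → T = 352.25/(10.9·0.669131) = 48.2962 ≈ 48.30 kN.
ΣF_x = 0: O_x − T·cos42° = 0 → O_x = 48.2962 × 0.743145 = 35.89 kN.
ΣF_y = 0: O_y + T·sin42° − 25 − 40 = 0 → O_y = 65 − 48.2962 × 0.669131 = 32.68 kN.

T = 48.30 kN, O_x = 35.89 kN, O_y = 32.68 kN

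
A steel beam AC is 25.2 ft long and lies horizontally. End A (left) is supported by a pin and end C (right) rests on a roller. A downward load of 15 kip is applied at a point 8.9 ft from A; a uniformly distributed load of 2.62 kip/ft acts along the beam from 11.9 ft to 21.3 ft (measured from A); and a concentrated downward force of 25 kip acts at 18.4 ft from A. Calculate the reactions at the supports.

Resultant of the distributed load: 2.62 × 9.4 = 24.628 kip at 16.6 ft from A.
Taking moments about A: C_y·25.2 − 15·8.9 − (2.62·9.4)·16.6 − 25·18.4 = 0 → C_y = 1002.3248/25.2 = 39.7748 ≈ 39.77 kip.
ΣF_y = 0: A_y + 39.7748 − 15 − 2.62·9.4 − 25 = 0 → A_y = 24.85 kip.
ΣF_x = 0: no horizontal applied forces, so A_x = 0.

A_x = 0, A_y = 24.85 kip, C_y = 39.77 kip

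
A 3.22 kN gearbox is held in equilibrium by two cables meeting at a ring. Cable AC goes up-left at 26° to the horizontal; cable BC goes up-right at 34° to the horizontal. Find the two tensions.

T_AC = 3.082 kN, T_BC = 3.342 kN

ΣF_x = 0: −T_AC·cos26° + T_BC·cos34° = 0 → T_BC = 1.08414·T_AC.
ΣF_y = 0: T_AC·sin26° + T_BC·sin34° = 3.22.
Substitute: T_AC·(0.438371 + 1.08414·0.559193) = 3.22 → T_AC = 3.08248 ≈ 3.082 kN.
Then T_BC = 1.08414 × 3.08248 = 3.342 kN.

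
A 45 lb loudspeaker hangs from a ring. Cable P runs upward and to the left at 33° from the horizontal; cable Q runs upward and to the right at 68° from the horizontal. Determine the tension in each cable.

T_P = 17.17 lb, T_Q = 38.45 lb

ΣF_x = 0: −T_P·cos33° + T_Q·cos68° = 0 → T_Q = 2.2388·T_P.
ΣF_y = 0: T_P·sin33° + T_Q·sin68° = 45.
Substitute: T_P·(0.544639 + 2.2388·0.927184) = 45 → T_P = 17.1728 ≈ 17.17 lb.
Then T_Q = 2.2388 × 17.1728 = 38.45 lb.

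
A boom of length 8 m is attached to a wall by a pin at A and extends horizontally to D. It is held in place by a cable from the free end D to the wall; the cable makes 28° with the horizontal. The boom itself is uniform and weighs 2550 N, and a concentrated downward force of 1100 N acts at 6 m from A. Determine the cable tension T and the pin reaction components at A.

T = 4473 N, A_x = 3950 N, A_y = 1550 N

ΣM about A: T·sin28°·8 − 2550·4 − 1100·6 = 0 → T = 16800/(8·0.469472) = 4473.11 ≈ 4473 N.
ΣF_x = 0: A_x − T·cos28° = 0 → A_x = 4473.11 × 0.882948 = 3950 N.
ΣF_y = 0: A_y + T·sin28° − 2550 − 1100 = 0 → A_y = 3650 − 4473.11 × 0.469472 = 1550 N.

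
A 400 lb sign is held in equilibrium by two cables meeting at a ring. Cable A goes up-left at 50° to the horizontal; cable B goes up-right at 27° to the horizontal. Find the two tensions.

ΣF_x = 0: −T_A·cos50° + T_B·cos27° = 0 → T_B = 0.721417·T_A.
ΣF_y = 0: T_A·sin50° + T_B·sin27° = 400.
Substitute: T_A·(0.766044 + 0.721417·0.45399) = 400 → T_A = 365.778 ≈ 365.8 lb.
Then T_B = 0.721417 × 365.778 = 263.9 lb.

T_A = 365.8 lb, T_B = 263.9 lb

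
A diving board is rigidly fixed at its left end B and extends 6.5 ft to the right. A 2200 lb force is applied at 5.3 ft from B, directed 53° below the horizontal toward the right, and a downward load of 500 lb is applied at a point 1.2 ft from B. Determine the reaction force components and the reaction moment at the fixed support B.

ΣF_x = 0: B_x + 2200·cos53° = 0 → B_x = -1324 lb.
ΣF_y = 0: B_y − 2200·sin53° − 500 = 0 → B_y = 2257 lb.
ΣM about B: M_B − 2200·sin53°·5.3 − 500·1.2 = 0 → M_B = 9912 lb·ft.

B_x = -1324 lb, B_y = 2257 lb, M_B = 9912 lb·ft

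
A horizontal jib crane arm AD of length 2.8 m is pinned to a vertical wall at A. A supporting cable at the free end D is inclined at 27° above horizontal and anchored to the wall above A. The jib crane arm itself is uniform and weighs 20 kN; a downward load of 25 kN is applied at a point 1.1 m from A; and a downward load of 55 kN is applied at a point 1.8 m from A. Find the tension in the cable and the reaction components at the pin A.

T = 121.5 kN, A_x = 108.3 kN, A_y = 44.82 kN

ΣM about A: T·sin27°·2.8 − 20·1.4 − 25·1.1 − 55·1.8 = 0 → T = 154.5/(2.8·0.45399) = 121.541 ≈ 121.5 kN.
ΣF_x = 0: A_x − T·cos27° = 0 → A_x = 121.541 × 0.891007 = 108.3 kN.
ΣF_y = 0: A_y + T·sin27° − 20 − 25 − 55 = 0 → A_y = 100 − 121.541 × 0.45399 = 44.82 kN.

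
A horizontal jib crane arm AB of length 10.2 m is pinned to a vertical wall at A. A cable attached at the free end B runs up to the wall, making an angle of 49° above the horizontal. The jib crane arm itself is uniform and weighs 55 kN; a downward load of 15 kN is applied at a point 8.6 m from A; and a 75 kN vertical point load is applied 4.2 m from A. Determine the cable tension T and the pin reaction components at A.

ΣM about A: T·sin49°·10.2 − 55·5.1 − 15·8.6 − 75·4.2 = 0 → T = 724.5/(10.2·0.75471) = 94.1148 ≈ 94.11 kN.
ΣF_x = 0: A_x − T·cos49° = 0 → A_x = 94.1148 × 0.656059 = 61.74 kN.
ΣF_y = 0: A_y + T·sin49° − 55 − 15 − 75 = 0 → A_y = 145 − 94.1148 × 0.75471 = 73.97 kN.

T = 94.11 kN, A_x = 61.74 kN, A_y = 73.97 kN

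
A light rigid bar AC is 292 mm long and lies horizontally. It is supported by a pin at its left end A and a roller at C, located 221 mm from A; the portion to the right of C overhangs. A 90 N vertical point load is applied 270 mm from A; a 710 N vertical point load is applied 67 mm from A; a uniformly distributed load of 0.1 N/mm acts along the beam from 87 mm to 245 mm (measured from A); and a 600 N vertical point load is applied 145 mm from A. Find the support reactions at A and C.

Resultant of the distributed load: 0.1 × 158 = 15.8 N at 166 mm from A.
Taking moments about A: C_y·221 − 90·270 − 710·67 − (0.1·158)·166 − 600·145 = 0 → C_y = 161492.8/221 = 730.737 ≈ 730.7 N.
ΣF_y = 0: A_y + 730.737 − 90 − 710 − 0.1·158 − 600 = 0 → A_y = 685.1 N.
ΣF_x = 0: no horizontal applied forces, so A_x = 0.

A_x = 0, A_y = 685.1 N, C_y = 730.7 N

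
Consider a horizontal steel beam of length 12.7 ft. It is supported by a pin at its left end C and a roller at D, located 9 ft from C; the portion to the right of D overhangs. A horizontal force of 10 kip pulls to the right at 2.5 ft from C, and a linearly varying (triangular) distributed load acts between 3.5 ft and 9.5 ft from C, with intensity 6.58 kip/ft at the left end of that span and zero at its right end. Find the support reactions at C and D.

Resultant of the triangular load: ½ × 6.58 × 6 = 19.74 kip, acting at 5.5 ft from C (one-third of the span from the peak).
Taking moments about C: D_y·9 − (½·6.58·6)·5.5 = 0 → D_y = 108.57/9 = 12.0633 ≈ 12.06 kip.
ΣF_y = 0: C_y + 12.0633 − ½·6.58·6 = 0 → C_y = 7.677 kip.
ΣF_x = 0: C_x + 10 = 0 → C_x = -10.00 kip.

C_x = -10.00 kip, C_y = 7.677 kip, D_y = 12.06 kip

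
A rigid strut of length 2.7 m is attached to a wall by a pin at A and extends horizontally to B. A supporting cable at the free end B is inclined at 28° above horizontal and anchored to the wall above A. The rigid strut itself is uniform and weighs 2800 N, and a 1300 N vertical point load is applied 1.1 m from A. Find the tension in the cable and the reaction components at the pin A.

ΣM about A: T·sin28°·2.7 − 2800·1.35 − 1300·1.1 = 0 → T = 5210/(2.7·0.469472) = 4110.21 ≈ 4110 N.
ΣF_x = 0: A_x − T·cos28° = 0 → A_x = 4110.21 × 0.882948 = 3629 N.
ΣF_y = 0: A_y + T·sin28° − 2800 − 1300 = 0 → A_y = 4100 − 4110.21 × 0.469472 = 2170 N.

T = 4110 N, A_x = 3629 N, A_y = 2170 N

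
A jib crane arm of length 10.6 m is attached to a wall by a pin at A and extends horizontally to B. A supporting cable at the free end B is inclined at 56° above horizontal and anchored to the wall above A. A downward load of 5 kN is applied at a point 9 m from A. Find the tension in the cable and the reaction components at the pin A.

ΣM about A: T·sin56°·10.6 − 5·9 = 0 → T = 45/(10.6·0.829038) = 5.12073 ≈ 5.121 kN.
ΣF_x = 0: A_x − T·cos56° = 0 → A_x = 5.12073 × 0.559193 = 2.863 kN.
ΣF_y = 0: A_y + T·sin56° − 5 = 0 → A_y = 5 − 5.12073 × 0.829038 = 0.7547 kN.

T = 5.121 kN, A_x = 2.863 kN, A_y = 0.7547 kN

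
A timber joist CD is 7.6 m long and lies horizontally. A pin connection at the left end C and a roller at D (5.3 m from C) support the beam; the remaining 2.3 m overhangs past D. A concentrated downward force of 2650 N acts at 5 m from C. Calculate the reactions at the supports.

ΣM about C: D_y·5.3 − 2650·5 = 0 → D_y = 13250/5.3 = 2500 N.
ΣF_y = 0: C_y + 2500 − 2650 = 0 → C_y = 150.0 N.
ΣF_x = 0: no horizontal applied forces, so C_x = 0.

C_x = 0, C_y = 150.0 N, D_y = 2500 N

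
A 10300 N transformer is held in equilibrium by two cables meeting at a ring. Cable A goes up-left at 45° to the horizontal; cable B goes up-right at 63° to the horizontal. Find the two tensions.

T_A = 4917 N, T_B = 7658 N

ΣF_x = 0: −T_A·cos45° + T_B·cos63° = 0 → T_B = 1.55754·T_A.
ΣF_y = 0: T_A·sin45° + T_B·sin63° = 10300.
Substitute: T_A·(0.707107 + 1.55754·0.891007) = 10300 → T_A = 4916.74 ≈ 4917 N.
Then T_B = 1.55754 × 4916.74 = 7658 N.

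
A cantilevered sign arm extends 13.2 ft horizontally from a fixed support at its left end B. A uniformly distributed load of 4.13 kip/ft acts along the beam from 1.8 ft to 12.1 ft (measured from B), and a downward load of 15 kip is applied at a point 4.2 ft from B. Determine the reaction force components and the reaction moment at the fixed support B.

B_x = 0, B_y = 57.54 kip, M_B = 358.6 kip·ft

Resultant of the distributed load: 4.13 × 10.3 = 42.539 kip at 6.95 ft from B.
ΣF_x = 0: B_x = 0.
ΣF_y = 0: B_y − 4.13·10.3 − 15 = 0 → B_y = 57.54 kip.
ΣM about B: M_B − (4.13·10.3)·6.95 − 15·4.2 = 0 → M_B = 358.6 kip·ft.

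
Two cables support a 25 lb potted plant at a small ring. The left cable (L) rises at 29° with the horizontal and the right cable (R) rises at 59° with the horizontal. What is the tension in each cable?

ΣF_x = 0: −T_L·cos29° + T_R·cos59° = 0 → T_R = 1.69817·T_L.
ΣF_y = 0: T_L·sin29° + T_R·sin59° = 25.
Substitute: T_L·(0.48481 + 1.69817·0.857167) = 25 → T_L = 12.8838 ≈ 12.88 lb.
Then T_R = 1.69817 × 12.8838 = 21.88 lb.

T_L = 12.88 lb, T_R = 21.88 lb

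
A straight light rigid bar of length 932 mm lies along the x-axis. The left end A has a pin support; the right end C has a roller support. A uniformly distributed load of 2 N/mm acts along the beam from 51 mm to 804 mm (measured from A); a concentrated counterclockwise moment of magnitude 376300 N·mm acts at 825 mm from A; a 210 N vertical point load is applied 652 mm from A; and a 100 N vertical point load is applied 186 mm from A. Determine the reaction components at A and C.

A_x = 0, A_y = 1362 N, C_y = 453.9 N

Resultant of the distributed load: 2 × 753 = 1506 N at 427.5 mm from A.
Moments about A: C_y·932 − (2·753)·427.5 + 376300 − 210·652 − 100·186 = 0 → C_y = 423035/932 = 453.9 N.
ΣF_y = 0: A_y + 453.9 − 2·753 − 210 − 100 = 0 → A_y = 1362 N.
ΣF_x = 0: no horizontal applied forces, so A_x = 0.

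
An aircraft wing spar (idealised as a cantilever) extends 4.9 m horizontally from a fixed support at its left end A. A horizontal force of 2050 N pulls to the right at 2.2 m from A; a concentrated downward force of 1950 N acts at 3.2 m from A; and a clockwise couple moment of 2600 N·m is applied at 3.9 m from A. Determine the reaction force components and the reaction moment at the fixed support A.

A_x = -2050 N, A_y = 1950 N, M_A = 8840 N·m

ΣF_x = 0: A_x + 2050 = 0 → A_x = -2050 N.
ΣF_y = 0: A_y − 1950 = 0 → A_y = 1950 N.
ΣM about A: M_A − 1950·3.2 − 2600 = 0 → M_A = 8840 N·m.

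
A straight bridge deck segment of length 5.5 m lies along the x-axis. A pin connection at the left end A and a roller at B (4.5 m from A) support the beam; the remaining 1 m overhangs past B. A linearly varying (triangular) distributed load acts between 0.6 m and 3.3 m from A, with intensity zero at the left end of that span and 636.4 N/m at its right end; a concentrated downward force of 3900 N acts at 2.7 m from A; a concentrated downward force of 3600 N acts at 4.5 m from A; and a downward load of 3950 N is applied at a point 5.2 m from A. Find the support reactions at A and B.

Resultant of the triangular load: ½ × 636.4 × 2.7 = 859.14 N, acting at 2.4 m from A (one-third of the span from the peak).
Moments about A: B_y·4.5 − (½·636.4·2.7)·2.4 − 3900·2.7 − 3600·4.5 − 3950·5.2 = 0 → B_y = 49331.936/4.5 = 10962.7 ≈ 10960 N.
ΣF_y = 0: A_y + 10962.7 − ½·636.4·2.7 − 3900 − 3600 − 3950 = 0 → A_y = 1346 N.
ΣF_x = 0: no horizontal applied forces, so A_x = 0.

A_x = 0, A_y = 1346 N, B_y = 10960 N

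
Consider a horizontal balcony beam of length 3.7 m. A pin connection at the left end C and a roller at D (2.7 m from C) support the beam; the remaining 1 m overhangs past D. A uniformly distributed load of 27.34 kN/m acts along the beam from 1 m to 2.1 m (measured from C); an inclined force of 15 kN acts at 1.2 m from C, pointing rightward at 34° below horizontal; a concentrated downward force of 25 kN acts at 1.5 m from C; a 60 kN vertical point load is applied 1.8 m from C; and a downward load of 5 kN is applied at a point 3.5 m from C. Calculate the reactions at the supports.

C_x = -12.44 kN, C_y = 47.10 kN, D_y = 81.36 kN

Resultant of the distributed load: 27.34 × 1.1 = 30.074 kN at 1.55 m from C.
Taking moments about C: D_y·2.7 − (27.34·1.1)·1.55 − 15·sin34°·1.2 − 25·1.5 − 60·1.8 − 5·3.5 = 0 → D_y = 219.68/2.7 = 81.363 ≈ 81.36 kN.
ΣF_y = 0: C_y + 81.363 − 27.34·1.1 − 15·sin34° − 25 − 60 − 5 = 0 → C_y = 47.10 kN.
ΣF_x = 0: C_x + 15·cos34° = 0 → C_x = -12.44 kN.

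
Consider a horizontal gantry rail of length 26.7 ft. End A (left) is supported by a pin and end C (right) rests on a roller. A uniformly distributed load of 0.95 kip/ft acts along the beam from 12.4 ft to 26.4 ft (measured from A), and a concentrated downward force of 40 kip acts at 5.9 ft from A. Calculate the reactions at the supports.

Resultant of the distributed load: 0.95 × 14 = 13.3 kip at 19.4 ft from A.
ΣM about A: C_y·26.7 − (0.95·14)·19.4 − 40·5.9 = 0 → C_y = 494.02/26.7 = 18.5026 ≈ 18.50 kip.
ΣF_y = 0: A_y + 18.5026 − 0.95·14 − 40 = 0 → A_y = 34.80 kip.
ΣF_x = 0: no horizontal applied forces, so A_x = 0.

A_x = 0, A_y = 34.80 kip, C_y = 18.50 kip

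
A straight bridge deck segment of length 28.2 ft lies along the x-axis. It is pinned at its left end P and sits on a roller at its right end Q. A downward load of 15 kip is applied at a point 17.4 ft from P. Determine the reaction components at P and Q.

Taking moments about P: Q_y·28.2 − 15·17.4 = 0 → Q_y = 261/28.2 = 9.25532 ≈ 9.255 kip.
ΣF_y = 0: P_y + 9.25532 − 15 = 0 → P_y = 5.745 kip.
ΣF_x = 0: no horizontal applied forces, so P_x = 0.

P_x = 0, P_y = 5.745 kip, Q_y = 9.255 kip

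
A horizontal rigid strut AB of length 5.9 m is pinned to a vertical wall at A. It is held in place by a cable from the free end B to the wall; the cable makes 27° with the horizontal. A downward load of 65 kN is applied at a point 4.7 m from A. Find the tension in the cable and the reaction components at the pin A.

ΣM about A: T·sin27°·5.9 − 65·4.7 = 0 → T = 305.5/(5.9·0.45399) = 114.055 ≈ 114.1 kN.
ΣF_x = 0: A_x − T·cos27° = 0 → A_x = 114.055 × 0.891007 = 101.6 kN.
ΣF_y = 0: A_y + T·sin27° − 65 = 0 → A_y = 65 − 114.055 × 0.45399 = 13.22 kN.

T = 114.1 kN, A_x = 101.6 kN, A_y = 13.22 kN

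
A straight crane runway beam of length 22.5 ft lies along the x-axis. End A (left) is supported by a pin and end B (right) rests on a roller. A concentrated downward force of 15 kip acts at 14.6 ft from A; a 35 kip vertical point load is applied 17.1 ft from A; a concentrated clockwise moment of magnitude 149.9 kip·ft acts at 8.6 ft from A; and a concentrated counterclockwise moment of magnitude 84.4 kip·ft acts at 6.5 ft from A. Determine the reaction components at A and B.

A_x = 0, A_y = 10.76 kip, B_y = 39.24 kip

Moments about A: B_y·22.5 − 15·14.6 − 35·17.1 − 149.9 + 84.4 = 0 → B_y = 883/22.5 = 39.2444 ≈ 39.24 kip.
ΣF_y = 0: A_y + 39.2444 − 15 − 35 = 0 → A_y = 10.76 kip.
ΣF_x = 0: no horizontal applied forces, so A_x = 0.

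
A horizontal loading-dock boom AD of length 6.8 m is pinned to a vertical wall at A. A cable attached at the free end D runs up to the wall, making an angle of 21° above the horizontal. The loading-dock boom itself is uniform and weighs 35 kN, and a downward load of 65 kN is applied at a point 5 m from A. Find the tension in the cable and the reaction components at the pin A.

T = 182.2 kN, A_x = 170.1 kN, A_y = 34.71 kN

ΣM about A: T·sin21°·6.8 − 35·3.4 − 65·5 = 0 → T = 444/(6.8·0.358368) = 182.199 ≈ 182.2 kN.
ΣF_x = 0: A_x − T·cos21° = 0 → A_x = 182.199 × 0.93358 = 170.1 kN.
ΣF_y = 0: A_y + T·sin21° − 35 − 65 = 0 → A_y = 100 − 182.199 × 0.358368 = 34.71 kN.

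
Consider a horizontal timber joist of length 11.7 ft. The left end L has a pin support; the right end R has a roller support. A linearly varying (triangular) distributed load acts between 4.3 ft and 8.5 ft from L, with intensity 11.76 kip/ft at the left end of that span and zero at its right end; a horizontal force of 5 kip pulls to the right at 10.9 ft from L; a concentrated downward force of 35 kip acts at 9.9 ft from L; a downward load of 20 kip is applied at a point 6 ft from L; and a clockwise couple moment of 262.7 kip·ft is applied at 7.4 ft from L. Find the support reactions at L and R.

L_x = -5.000 kip, L_y = 5.340 kip, R_y = 74.36 kip

Resultant of the triangular load: ½ × 11.76 × 4.2 = 24.696 kip, acting at 5.7 ft from L (one-third of the span from the peak).
Moments about L: R_y·11.7 − (½·11.76·4.2)·5.7 − 35·9.9 − 20·6 − 262.7 = 0 → R_y = 869.9672/11.7 = 74.3562 ≈ 74.36 kip.
ΣF_y = 0: L_y + 74.3562 − ½·11.76·4.2 − 35 − 20 = 0 → L_y = 5.340 kip.
ΣF_x = 0: L_x + 5 = 0 → L_x = -5.000 kip.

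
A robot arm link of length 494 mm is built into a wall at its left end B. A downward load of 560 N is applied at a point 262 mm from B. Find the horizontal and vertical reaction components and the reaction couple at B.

B_x = 0, B_y = 560.0 N, M_B = 146700 N·mm

ΣF_x = 0: B_x = 0.
ΣF_y = 0: B_y − 560 = 0 → B_y = 560.0 N.
ΣM about B: M_B − 560·262 = 0 → M_B = 146700 N·mm.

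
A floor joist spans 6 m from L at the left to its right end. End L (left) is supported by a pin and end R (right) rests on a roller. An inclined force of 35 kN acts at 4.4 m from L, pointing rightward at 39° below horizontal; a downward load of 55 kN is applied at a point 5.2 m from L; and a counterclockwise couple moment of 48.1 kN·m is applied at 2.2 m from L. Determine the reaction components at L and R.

ΣM about L: R_y·6 − 35·sin39°·4.4 − 55·5.2 + 48.1 = 0 → R_y = 334.815/6 = 55.8025 ≈ 55.80 kN.
ΣF_y = 0: L_y + 55.8025 − 35·sin39° − 55 = 0 → L_y = 21.22 kN.
ΣF_x = 0: L_x + 35·cos39° = 0 → L_x = -27.20 kN.

L_x = -27.20 kN, L_y = 21.22 kN, R_y = 55.80 kN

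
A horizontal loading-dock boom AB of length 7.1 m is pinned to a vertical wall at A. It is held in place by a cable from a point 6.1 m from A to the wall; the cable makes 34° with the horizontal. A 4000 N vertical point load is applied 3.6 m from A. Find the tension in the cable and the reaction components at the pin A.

ΣM about A: T·sin34°·6.1 − 4000·3.6 = 0 → T = 14400/(6.1·0.559193) = 4221.54 ≈ 4222 N.
ΣF_x = 0: A_x − T·cos34° = 0 → A_x = 4221.54 × 0.829038 = 3500 N.
ΣF_y = 0: A_y + T·sin34° − 4000 = 0 → A_y = 4000 − 4221.54 × 0.559193 = 1639 N.

T = 4222 N, A_x = 3500 N, A_y = 1639 N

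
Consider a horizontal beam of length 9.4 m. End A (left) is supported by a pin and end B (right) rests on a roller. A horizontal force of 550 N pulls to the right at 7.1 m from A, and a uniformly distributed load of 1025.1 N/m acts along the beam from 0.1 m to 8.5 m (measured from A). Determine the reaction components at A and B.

Resultant of the distributed load: 1025.1 × 8.4 = 8610.84 N at 4.3 m from A.
Taking moments about A: B_y·9.4 − (1025.1·8.4)·4.3 = 0 → B_y = 37026.612/9.4 = 3939 N.
ΣF_y = 0: A_y + 3939 − 1025.1·8.4 = 0 → A_y = 4672 N.
ΣF_x = 0: A_x + 550 = 0 → A_x = -550.0 N.

A_x = -550.0 N, A_y = 4672 N, B_y = 3939 N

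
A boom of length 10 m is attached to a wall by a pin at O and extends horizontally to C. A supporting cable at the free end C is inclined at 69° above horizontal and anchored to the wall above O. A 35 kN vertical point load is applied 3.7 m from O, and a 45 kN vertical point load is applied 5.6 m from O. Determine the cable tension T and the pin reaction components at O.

T = 40.86 kN, O_x = 14.64 kN, O_y = 41.85 kN

ΣM about O: T·sin69°·10 − 35·3.7 − 45·5.6 = 0 → T = 381.5/(10·0.93358) = 40.8642 ≈ 40.86 kN.
ΣF_x = 0: O_x − T·cos69° = 0 → O_x = 40.8642 × 0.358368 = 14.64 kN.
ΣF_y = 0: O_y + T·sin69° − 35 − 45 = 0 → O_y = 80 − 40.8642 × 0.93358 = 41.85 kN.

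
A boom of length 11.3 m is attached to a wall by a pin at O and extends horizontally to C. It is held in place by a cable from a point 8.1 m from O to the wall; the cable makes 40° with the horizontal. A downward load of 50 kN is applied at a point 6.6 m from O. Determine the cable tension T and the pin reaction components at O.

ΣM about O: T·sin40°·8.1 − 50·6.6 = 0 → T = 330/(8.1·0.642788) = 63.3813 ≈ 63.38 kN.
ΣF_x = 0: O_x − T·cos40° = 0 → O_x = 63.3813 × 0.766044 = 48.55 kN.
ΣF_y = 0: O_y + T·sin40° − 50 = 0 → O_y = 50 − 63.3813 × 0.642788 = 9.259 kN.

T = 63.38 kN, O_x = 48.55 kN, O_y = 9.259 kN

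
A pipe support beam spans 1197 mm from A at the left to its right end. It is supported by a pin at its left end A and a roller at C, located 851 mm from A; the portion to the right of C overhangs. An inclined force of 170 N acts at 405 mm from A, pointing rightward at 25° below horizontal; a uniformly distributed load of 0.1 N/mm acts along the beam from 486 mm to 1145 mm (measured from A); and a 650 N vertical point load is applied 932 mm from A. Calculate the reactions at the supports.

A_x = -154.1 N, A_y = -21.47 N, C_y = 809.2 N

Resultant of the distributed load: 0.1 × 659 = 65.9 N at 815.5 mm from A.
Moments about A: C_y·851 − 170·sin25°·405 − (0.1·659)·815.5 − 650·932 = 0 → C_y = 688639/851 = 809.212 ≈ 809.2 N.
ΣF_y = 0: A_y + 809.212 − 170·sin25° − 0.1·659 − 650 = 0 → A_y = -21.47 N.
ΣF_x = 0: A_x + 170·cos25° = 0 → A_x = -154.1 N.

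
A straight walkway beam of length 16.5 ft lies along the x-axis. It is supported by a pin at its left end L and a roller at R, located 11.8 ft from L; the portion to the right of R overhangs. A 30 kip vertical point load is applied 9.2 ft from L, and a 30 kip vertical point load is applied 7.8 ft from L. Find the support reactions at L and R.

ΣM about L: R_y·11.8 − 30·9.2 − 30·7.8 = 0 → R_y = 510/11.8 = 43.2203 ≈ 43.22 kip.
ΣF_y = 0: L_y + 43.2203 − 30 − 30 = 0 → L_y = 16.78 kip.
ΣF_x = 0: no horizontal applied forces, so L_x = 0.

L_x = 0, L_y = 16.78 kip, R_y = 43.22 kip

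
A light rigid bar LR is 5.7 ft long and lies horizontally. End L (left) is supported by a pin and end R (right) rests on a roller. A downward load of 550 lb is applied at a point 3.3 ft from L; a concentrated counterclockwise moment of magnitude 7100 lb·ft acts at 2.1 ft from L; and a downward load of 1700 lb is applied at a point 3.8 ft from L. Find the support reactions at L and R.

L_x = 0, L_y = 2044 lb, R_y = 206.1 lb

ΣM about L: R_y·5.7 − 550·3.3 + 7100 − 1700·3.8 = 0 → R_y = 1175/5.7 = 206.14 ≈ 206.1 lb.
ΣF_y = 0: L_y + 206.14 − 550 − 1700 = 0 → L_y = 2044 lb.
ΣF_x = 0: no horizontal applied forces, so L_x = 0.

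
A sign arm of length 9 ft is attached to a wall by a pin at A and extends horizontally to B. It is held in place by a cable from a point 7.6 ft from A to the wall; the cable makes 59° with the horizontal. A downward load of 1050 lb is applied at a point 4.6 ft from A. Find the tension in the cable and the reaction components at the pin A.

ΣM about A: T·sin59°·7.6 − 1050·4.6 = 0 → T = 4830/(7.6·0.857167) = 741.426 ≈ 741.4 lb.
ΣF_x = 0: A_x − T·cos59° = 0 → A_x = 741.426 × 0.515038 = 381.9 lb.
ΣF_y = 0: A_y + T·sin59° − 1050 = 0 → A_y = 1050 − 741.426 × 0.857167 = 414.5 lb.

T = 741.4 lb, A_x = 381.9 lb, A_y = 414.5 lb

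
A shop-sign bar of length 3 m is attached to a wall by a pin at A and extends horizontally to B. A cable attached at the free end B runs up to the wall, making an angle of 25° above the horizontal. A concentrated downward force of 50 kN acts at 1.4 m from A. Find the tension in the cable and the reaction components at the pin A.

T = 55.21 kN, A_x = 50.04 kN, A_y = 26.67 kN

ΣM about A: T·sin25°·3 − 50·1.4 = 0 → T = 70/(3·0.422618) = 55.2114 ≈ 55.21 kN.
ΣF_x = 0: A_x − T·cos25° = 0 → A_x = 55.2114 × 0.906308 = 50.04 kN.
ΣF_y = 0: A_y + T·sin25° − 50 = 0 → A_y = 50 − 55.2114 × 0.422618 = 26.67 kN.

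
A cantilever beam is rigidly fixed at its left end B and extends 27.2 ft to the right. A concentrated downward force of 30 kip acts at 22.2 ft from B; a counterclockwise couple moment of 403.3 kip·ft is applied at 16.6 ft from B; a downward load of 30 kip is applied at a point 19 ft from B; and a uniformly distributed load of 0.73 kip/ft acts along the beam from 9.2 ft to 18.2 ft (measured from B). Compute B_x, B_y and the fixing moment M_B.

Resultant of the distributed load: 0.73 × 9 = 6.57 kip at 13.7 ft from B.
ΣF_x = 0: B_x = 0.
ΣF_y = 0: B_y − 30 − 30 − 0.73·9 = 0 → B_y = 66.57 kip.
ΣM about B: M_B − 30·22.2 + 403.3 − 30·19 − (0.73·9)·13.7 = 0 → M_B = 922.7 kip·ft.

B_x = 0, B_y = 66.57 kip, M_B = 922.7 kip·ft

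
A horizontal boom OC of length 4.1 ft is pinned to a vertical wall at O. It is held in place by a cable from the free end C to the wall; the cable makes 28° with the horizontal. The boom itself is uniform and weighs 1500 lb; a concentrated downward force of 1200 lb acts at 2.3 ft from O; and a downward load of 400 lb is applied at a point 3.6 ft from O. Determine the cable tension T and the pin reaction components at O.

ΣM about O: T·sin28°·4.1 − 1500·2.05 − 1200·2.3 − 400·3.6 = 0 → T = 7275/(4.1·0.469472) = 3779.54 ≈ 3780 lb.
ΣF_x = 0: O_x − T·cos28° = 0 → O_x = 3779.54 × 0.882948 = 3337 lb.
ΣF_y = 0: O_y + T·sin28° − 1500 − 1200 − 400 = 0 → O_y = 3100 − 3779.54 × 0.469472 = 1326 lb.

T = 3780 lb, O_x = 3337 lb, O_y = 1326 lb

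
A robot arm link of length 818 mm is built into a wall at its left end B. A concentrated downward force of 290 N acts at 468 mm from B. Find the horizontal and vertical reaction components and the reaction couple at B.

B_x = 0, B_y = 290.0 N, M_B = 135700 N·mm

ΣF_x = 0: B_x = 0.
ΣF_y = 0: B_y − 290 = 0 → B_y = 290.0 N.
ΣM about B: M_B − 290·468 = 0 → M_B = 135700 N·mm.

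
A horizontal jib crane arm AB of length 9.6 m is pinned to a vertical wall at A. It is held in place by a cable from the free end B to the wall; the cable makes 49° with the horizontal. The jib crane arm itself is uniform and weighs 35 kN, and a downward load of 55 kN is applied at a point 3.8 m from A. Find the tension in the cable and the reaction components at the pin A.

T = 52.03 kN, A_x = 34.14 kN, A_y = 50.73 kN

ΣM about A: T·sin49°·9.6 − 35·4.8 − 55·3.8 = 0 → T = 377/(9.6·0.75471) = 52.0343 ≈ 52.03 kN.
ΣF_x = 0: A_x − T·cos49° = 0 → A_x = 52.0343 × 0.656059 = 34.14 kN.
ΣF_y = 0: A_y + T·sin49° − 35 − 55 = 0 → A_y = 90 − 52.0343 × 0.75471 = 50.73 kN.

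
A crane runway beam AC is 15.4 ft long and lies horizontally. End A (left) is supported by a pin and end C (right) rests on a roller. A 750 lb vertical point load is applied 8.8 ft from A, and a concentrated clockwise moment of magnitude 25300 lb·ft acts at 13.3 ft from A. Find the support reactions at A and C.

A_x = 0, A_y = -1321 lb, C_y = 2071 lb

ΣM about A: C_y·15.4 − 750·8.8 − 25300 = 0 → C_y = 31900/15.4 = 2071.43 ≈ 2071 lb.
ΣF_y = 0: A_y + 2071.43 − 750 = 0 → A_y = -1321 lb.
ΣF_x = 0: no horizontal applied forces, so A_x = 0.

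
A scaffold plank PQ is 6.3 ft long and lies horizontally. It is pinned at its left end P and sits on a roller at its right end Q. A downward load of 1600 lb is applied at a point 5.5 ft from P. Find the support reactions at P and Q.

P_x = 0, P_y = 203.2 lb, Q_y = 1397 lb

Taking moments about P: Q_y·6.3 − 1600·5.5 = 0 → Q_y = 8800/6.3 = 1396.83 ≈ 1397 lb.
ΣF_y = 0: P_y + 1396.83 − 1600 = 0 → P_y = 203.2 lb.
ΣF_x = 0: no horizontal applied forces, so P_x = 0.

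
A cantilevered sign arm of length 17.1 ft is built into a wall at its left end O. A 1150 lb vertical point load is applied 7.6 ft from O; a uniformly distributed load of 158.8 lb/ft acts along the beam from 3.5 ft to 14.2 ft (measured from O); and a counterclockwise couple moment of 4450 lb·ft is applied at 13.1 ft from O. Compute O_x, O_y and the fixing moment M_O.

O_x = 0, O_y = 2849 lb, M_O = 19330 lb·ft

Resultant of the distributed load: 158.8 × 10.7 = 1699.16 lb at 8.85 ft from O.
ΣF_x = 0: O_x = 0.
ΣF_y = 0: O_y − 1150 − 158.8·10.7 = 0 → O_y = 2849 lb.
ΣM about O: M_O − 1150·7.6 − (158.8·10.7)·8.85 + 4450 = 0 → M_O = 19330 lb·ft.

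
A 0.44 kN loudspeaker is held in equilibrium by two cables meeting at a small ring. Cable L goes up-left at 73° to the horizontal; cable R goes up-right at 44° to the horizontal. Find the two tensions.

ΣF_x = 0: −T_L·cos73° + T_R·cos44° = 0 → T_R = 0.406444·T_L.
ΣF_y = 0: T_L·sin73° + T_R·sin44° = 0.44.
Substitute: T_L·(0.956305 + 0.406444·0.694658) = 0.44 → T_L = 0.355227 ≈ 0.3552 kN.
Then T_R = 0.406444 × 0.355227 = 0.1444 kN.

T_L = 0.3552 kN, T_R = 0.1444 kN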